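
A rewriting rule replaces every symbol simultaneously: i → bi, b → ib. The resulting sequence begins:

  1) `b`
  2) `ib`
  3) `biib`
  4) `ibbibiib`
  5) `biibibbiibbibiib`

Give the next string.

Applying the rule to each of the 16 symbols of biibibbiibbibiib gives the pieces ib bi bi ib bi ib ib bi bi ib ib bi ib bi bi ib, which concatenate to the answer.

ibbibiibbiibibbibiibibbiibbibiib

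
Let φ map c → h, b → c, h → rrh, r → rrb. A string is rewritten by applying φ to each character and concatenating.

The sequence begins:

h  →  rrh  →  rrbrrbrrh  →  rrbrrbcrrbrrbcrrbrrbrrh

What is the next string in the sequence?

Rewriting the 23 symbols of rrbrrbcrrbrrbcrrbrrbrrh one by one yields rrb rrb c rrb rrb c h rrb rrb c rrb rrb c h rrb rrb c rrb rrb c rrb rrb rrh; concatenated:

rrbrrbcrrbrrbchrrbrrbcrrbrrbchrrbrrbcrrbrrbcrrbrrbrrh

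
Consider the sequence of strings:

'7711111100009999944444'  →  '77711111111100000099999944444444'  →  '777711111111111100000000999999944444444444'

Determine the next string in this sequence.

Reading off run lengths: 7 runs 2, 3, 4; 1 runs 6, 9, 12; 0 runs 4, 6, 8; 9 runs 5, 6, 7; 4 runs 5, 8, 11 — each is linear in n, where the shown terms are n = 2, 3, 4.
At n = 5 the blocks have lengths 5, 15, 10, 8, 14.

7777711111111111111100000000009999999944444444444444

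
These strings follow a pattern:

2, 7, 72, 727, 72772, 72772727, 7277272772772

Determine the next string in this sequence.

This is a Fibonacci-style word recurrence s(k) = s(k−1)·s(k−2): e.g. 7·2 = 72.
Continuing: 7277272772772 · 72772727 gives term 8.

727727277277272772727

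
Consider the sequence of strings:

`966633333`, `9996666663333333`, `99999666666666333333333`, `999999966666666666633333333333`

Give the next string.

Each string has the form 9^{2n-1} 6^{3n} 3^{2n+3} (n = 1, 2, …).
For the next term, n = 5, so the run lengths are 9, 15, 13.

9999999996666666666666663333333333333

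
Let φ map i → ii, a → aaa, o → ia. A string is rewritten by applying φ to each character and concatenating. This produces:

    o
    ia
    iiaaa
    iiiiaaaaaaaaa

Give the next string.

Applying the rule to each of the 13 symbols of iiiiaaaaaaaaa gives the pieces ii ii ii ii aaa aaa aaa aaa aaa aaa aaa aaa aaa, which concatenate to the answer.

iiiiiiiiaaaaaaaaaaaaaaaaaaaaaaaaaaa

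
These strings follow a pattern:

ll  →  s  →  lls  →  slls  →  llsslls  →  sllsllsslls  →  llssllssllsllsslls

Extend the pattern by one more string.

sllsllssllsllssllssllsllsslls

Each term (from the third on) is the two preceding terms concatenated in order: term 3 = ll·s = lls.
Continuing: sllsllsslls · llssllssllsllsslls gives term 8.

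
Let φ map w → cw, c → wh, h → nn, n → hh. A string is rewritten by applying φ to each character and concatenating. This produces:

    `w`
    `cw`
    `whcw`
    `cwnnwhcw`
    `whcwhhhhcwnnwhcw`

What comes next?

cwnnwhcwnnnnnnnnwhcwhhhhcwnnwhcw

Replace each of the 16 characters of whcwhhhhcwnnwhcw in place — cw nn wh cw nn nn nn nn wh cw hh hh cw nn wh cw — and concatenate.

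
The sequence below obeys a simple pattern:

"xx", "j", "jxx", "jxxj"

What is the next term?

Each term (from the third on) is the previous term followed by the one before it: term 3 = j·xx = jxx.
So term 5 is jxxj·jxx.

jxxjjxx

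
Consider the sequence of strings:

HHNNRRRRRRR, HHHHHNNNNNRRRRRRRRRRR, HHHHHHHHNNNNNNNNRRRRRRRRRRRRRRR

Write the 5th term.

HHHHHHHHHHHHHHNNNNNNNNNNNNNNRRRRRRRRRRRRRRRRRRRRRRR

Reading off run lengths: H runs 2, 5, 8; N runs 2, 5, 8; R runs 7, 11, 15 — each is linear in n (n = 1, 2, …).
For term 5, n = 5, so the run lengths are 14, 14, 23.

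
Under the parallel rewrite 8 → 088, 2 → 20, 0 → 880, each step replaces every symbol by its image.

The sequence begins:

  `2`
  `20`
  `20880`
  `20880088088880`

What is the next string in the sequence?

φ(20880088088880) expands symbol-by-symbol to 20 880 088 088 880 880 088 088 880 088 088 088 088 880; joining the 14 pieces gives the next term.

20880088088880880088088880088088088088880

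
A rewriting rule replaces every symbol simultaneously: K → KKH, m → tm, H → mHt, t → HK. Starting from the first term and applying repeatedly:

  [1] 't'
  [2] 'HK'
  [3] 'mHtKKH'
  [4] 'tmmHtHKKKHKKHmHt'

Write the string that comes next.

Rewriting the 16 symbols of tmmHtHKKKHKKHmHt one by one yields HK tm tm mHt HK mHt KKH KKH KKH mHt KKH KKH mHt tm mHt HK; concatenated:

HKtmtmmHtHKmHtKKHKKHKKHmHtKKHKKHmHttmmHtHK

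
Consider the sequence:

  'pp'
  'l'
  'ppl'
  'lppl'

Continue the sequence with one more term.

From term 3 onward, concatenate the second-to-last term with the last: pp·l = ppl, l·ppl = lppl, …
Continuing: ppl · lppl gives term 5.

ppllppl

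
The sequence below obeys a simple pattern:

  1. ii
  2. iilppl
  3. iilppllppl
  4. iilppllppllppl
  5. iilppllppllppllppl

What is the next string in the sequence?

Every step adds lppl to the end: s(k+1) = s(k)·lppl.
Applying this once more to iilppllppllppllppl:

iilppllppllppllppllppl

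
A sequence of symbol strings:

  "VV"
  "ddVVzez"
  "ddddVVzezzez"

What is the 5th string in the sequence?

Each term wraps the previous one in dd on the left and zez on the right.
From ddddVVzezzez, 2 further steps: ddddVVzezzez → ddddddVVzezzezzez → (answer).

ddddddddVVzezzezzezzez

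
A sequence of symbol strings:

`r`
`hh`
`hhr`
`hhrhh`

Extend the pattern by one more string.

Each term (from the third on) is the previous term followed by the one before it: term 3 = hh·r = hhr.
Continuing: hhrhh · hhr gives term 5.

hhrhhhhr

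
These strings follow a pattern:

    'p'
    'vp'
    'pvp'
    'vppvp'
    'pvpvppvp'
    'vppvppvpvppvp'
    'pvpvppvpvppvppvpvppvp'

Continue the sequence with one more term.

From term 3 onward, concatenate the second-to-last term with the last: p·vp = pvp, vp·pvp = vppvp, …
Continuing: vppvppvpvppvp · pvpvppvpvppvppvpvppvp gives term 8.

vppvppvpvppvppvpvppvpvppvppvpvppvp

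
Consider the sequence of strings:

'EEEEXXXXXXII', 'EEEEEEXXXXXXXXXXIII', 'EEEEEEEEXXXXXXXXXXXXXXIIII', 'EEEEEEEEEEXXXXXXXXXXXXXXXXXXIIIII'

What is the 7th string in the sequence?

EEEEEEEEEEEEEEEEXXXXXXXXXXXXXXXXXXXXXXXXXXXXXXIIIIIIII

Each string has the form E^{2n} X^{4n-2} I^{n}, where the shown terms are n = 2, 3, 4, 5.
Setting n = 8 gives 16, 30, 8 characters in each block.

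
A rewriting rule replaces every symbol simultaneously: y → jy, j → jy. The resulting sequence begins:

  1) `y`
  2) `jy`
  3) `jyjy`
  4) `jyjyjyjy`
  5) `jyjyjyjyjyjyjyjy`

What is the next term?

Rewriting the 16 symbols of jyjyjyjyjyjyjyjy one by one yields jy jy jy jy jy jy jy jy jy jy jy jy jy jy jy jy; concatenated:

jyjyjyjyjyjyjyjyjyjyjyjyjyjyjyjy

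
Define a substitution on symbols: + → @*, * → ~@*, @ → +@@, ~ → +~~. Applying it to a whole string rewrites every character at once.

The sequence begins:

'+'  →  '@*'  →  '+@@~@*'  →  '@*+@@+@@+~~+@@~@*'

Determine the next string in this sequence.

Applying the rule to each of the 17 symbols of @*+@@+@@+~~+@@~@* gives the pieces +@@ ~@* @* +@@ +@@ @* +@@ +@@ @* +~~ +~~ @* +@@ +@@ +~~ +@@ ~@*, which concatenate to the answer.

+@@~@*@*+@@+@@@*+@@+@@@*+~~+~~@*+@@+@@+~~+@@~@*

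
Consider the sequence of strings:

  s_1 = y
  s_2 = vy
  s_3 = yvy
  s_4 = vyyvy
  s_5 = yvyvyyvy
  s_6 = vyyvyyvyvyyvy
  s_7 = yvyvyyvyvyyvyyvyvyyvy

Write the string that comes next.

vyyvyyvyvyyvyyvyvyyvyvyyvyyvyvyyvy

From term 3 onward, concatenate the second-to-last term with the last: y·vy = yvy, vy·yvy = vyyvy, …
Continuing: vyyvyyvyvyyvy · yvyvyyvyvyyvyyvyvyyvy gives term 8.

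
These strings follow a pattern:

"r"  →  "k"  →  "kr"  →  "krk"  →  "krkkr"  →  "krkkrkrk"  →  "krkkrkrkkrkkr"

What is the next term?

krkkrkrkkrkkrkrkkrkrk

Each term (from the third on) is the previous term followed by the one before it: term 3 = k·r = kr.
So term 8 is krkkrkrkkrkkr·krkkrkrk.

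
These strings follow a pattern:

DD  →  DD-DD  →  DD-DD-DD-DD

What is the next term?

s(k+1) = s(k)·-·s(k) — each term doubles the last with '-' between the halves.
Doubling DD-DD-DD-DD with '-' between the halves:

DD-DD-DD-DD-DD-DD-DD-DD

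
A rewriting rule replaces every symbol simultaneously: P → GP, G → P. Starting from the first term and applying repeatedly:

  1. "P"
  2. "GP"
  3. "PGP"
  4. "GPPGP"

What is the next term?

Apply φ to GPPGP symbol by symbol: G→P, P→GP, P→GP, G→P, P→GP; joined: P GP GP P GP.

PGPGPPGP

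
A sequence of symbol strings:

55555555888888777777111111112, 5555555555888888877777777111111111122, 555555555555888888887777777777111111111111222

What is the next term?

55555555555555888888888777777777777111111111111112222

Each string has the form 5^{2n+2} 8^{n+3} 7^{2n} 1^{2n+2} 2^{n-2}, where the shown terms are n = 3, 4, 5.
For the next term, n = 6, so the run lengths are 14, 9, 12, 14, 4.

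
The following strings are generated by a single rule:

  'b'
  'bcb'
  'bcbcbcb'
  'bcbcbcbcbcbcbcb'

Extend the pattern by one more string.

Each string is two copies of the previous one joined by 'c'.
One more doubling of bcbcbcbcbcbcbcb gives the answer.

bcbcbcbcbcbcbcbcbcbcbcbcbcbcbcb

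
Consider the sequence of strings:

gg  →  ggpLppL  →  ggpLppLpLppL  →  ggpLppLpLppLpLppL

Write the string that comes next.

Each term is the previous one with pLppL appended.
Applying this once more to ggpLppLpLppLpLppL:

ggpLppLpLppLpLppLpLppL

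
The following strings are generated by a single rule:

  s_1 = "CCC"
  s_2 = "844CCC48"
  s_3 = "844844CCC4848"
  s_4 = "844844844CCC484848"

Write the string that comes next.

Each term wraps the previous one in 844 on the left and 48 on the right.
One more step from 844844844CCC484848 gives the answer.

844844844844CCC48484848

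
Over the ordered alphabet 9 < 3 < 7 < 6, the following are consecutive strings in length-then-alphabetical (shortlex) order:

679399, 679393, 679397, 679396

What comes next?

679339

Find the rightmost character of 679396 below 6, bump it to the next letter, and reset everything to its right to 9.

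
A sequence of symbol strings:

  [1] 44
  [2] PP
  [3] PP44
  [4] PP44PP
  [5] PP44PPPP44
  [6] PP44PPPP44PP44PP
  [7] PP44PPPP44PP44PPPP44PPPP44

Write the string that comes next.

PP44PPPP44PP44PPPP44PPPP44PP44PPPP44PP44PP

This is a Fibonacci-style word recurrence s(k) = s(k−1)·s(k−2): e.g. PP·44 = PP44.
Continuing: PP44PPPP44PP44PPPP44PPPP44 · PP44PPPP44PP44PP gives term 8.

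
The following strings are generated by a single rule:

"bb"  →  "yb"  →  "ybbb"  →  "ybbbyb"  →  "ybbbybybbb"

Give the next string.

This is a Fibonacci-style word recurrence s(k) = s(k−1)·s(k−2): e.g. yb·bb = ybbb.
Continuing: ybbbybybbb · ybbbyb gives term 6.

ybbbybybbbybbbyb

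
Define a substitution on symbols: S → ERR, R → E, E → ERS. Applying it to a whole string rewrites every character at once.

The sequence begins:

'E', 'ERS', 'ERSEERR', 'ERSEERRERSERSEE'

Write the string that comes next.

Applying the rule to each of the 15 symbols of ERSEERRERSERSEE gives the pieces ERS E ERR ERS ERS E E ERS E ERR ERS E ERR ERS ERS, which concatenate to the answer.

ERSEERRERSERSEEERSEERRERSEERRERSERS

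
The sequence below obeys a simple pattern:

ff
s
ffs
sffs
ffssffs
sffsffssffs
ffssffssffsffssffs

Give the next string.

sffsffssffsffssffssffsffssffs

From term 3 onward, concatenate the second-to-last term with the last: ff·s = ffs, s·ffs = sffs, …
So term 8 is sffsffssffs·ffssffssffsffssffs.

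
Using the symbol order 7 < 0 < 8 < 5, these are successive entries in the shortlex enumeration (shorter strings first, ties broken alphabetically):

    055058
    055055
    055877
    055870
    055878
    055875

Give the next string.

The successor of 055875 increments the rightmost position that isn't already 5 and resets every position after it to 7.

055807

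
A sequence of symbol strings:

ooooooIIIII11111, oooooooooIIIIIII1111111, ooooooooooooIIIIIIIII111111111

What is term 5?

Term n consists of 3n o's, followed by 2n+1 I's, followed by 2n+1 1's, where the shown terms are n = 2, 3, 4.
Setting n = 6 gives 18, 13, 13 characters in each block.

ooooooooooooooooooIIIIIIIIIIIII1111111111111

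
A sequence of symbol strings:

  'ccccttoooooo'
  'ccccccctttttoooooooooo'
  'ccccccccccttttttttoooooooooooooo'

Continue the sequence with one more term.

The n-th term is 3n+1 c's then 3n-1 t's then 4n+2 o's (n = 1, 2, …).
For the next term, n = 4, so the run lengths are 13, 11, 18.

ccccccccccccctttttttttttoooooooooooooooooo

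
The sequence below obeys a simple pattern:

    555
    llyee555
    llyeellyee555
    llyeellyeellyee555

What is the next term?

llyeellyeellyeellyee555

Each term is the previous one with llyee prepended.
So the next term is llyee·llyeellyeellyee555.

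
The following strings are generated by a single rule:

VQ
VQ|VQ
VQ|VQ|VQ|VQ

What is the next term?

Every step duplicates the string with '|' between the halves.
So the next term is two copies of VQ|VQ|VQ|VQ with '|' between the halves.

VQ|VQ|VQ|VQ|VQ|VQ|VQ|VQ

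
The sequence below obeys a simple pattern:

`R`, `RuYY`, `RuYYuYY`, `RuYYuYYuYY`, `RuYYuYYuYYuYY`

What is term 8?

Each term is the previous one with uYY appended.
From RuYYuYYuYYuYY, 3 further steps: RuYYuYYuYYuYY → RuYYuYYuYYuYYuYY → RuYYuYYuYYuYYuYYuYY → (answer).

RuYYuYYuYYuYYuYYuYYuYY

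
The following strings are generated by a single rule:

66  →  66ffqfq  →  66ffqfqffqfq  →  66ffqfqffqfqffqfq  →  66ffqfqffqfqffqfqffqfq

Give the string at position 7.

Every step adds ffqfq to the end: s(k+1) = s(k)·ffqfq.
From 66ffqfqffqfqffqfqffqfq, 2 further steps: 66ffqfqffqfqffqfqffqfq → 66ffqfqffqfqffqfqffqfqffqfq → (answer).

66ffqfqffqfqffqfqffqfqffqfqffqfq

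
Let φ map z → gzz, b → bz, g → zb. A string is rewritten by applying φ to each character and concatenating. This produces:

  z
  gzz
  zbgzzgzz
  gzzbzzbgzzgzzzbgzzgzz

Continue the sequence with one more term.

zbgzzgzzbzgzzgzzbzzbgzzgzzzbgzzgzzgzzbzzbgzzgzzzbgzzgzz

Applying the rule to each of the 21 symbols of gzzbzzbgzzgzzzbgzzgzz gives the pieces zb gzz gzz bz gzz gzz bz zb gzz gzz zb gzz gzz gzz bz zb gzz gzz zb gzz gzz, which concatenate to the answer.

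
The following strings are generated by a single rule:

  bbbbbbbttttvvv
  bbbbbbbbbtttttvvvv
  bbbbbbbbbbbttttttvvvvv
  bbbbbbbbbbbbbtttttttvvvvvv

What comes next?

Each string has the form b^{2n+1} t^{n+1} v^{n}, where the shown terms are n = 3, 4, 5, 6.
At n = 7 the blocks have lengths 15, 8, 7.

bbbbbbbbbbbbbbbttttttttvvvvvvv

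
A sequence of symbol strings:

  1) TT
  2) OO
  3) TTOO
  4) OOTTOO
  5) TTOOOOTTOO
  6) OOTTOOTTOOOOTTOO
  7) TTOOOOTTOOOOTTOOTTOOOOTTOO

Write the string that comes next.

Each term (from the third on) is the two preceding terms concatenated in order: term 3 = TT·OO = TTOO.
So term 8 is OOTTOOTTOOOOTTOO·TTOOOOTTOOOOTTOOTTOOOOTTOO.

OOTTOOTTOOOOTTOOTTOOOOTTOOOOTTOOTTOOOOTTOO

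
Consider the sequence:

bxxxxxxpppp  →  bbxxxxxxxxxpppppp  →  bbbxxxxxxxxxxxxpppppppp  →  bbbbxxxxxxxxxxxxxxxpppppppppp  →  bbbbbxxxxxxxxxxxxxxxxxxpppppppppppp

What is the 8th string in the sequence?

bbbbbbbbxxxxxxxxxxxxxxxxxxxxxxxxxxxpppppppppppppppppp

The n-th term is n-1 b's then 3n x's then 2n p's, where the shown terms are n = 2, 3, 4, 5, 6.
For term 8, n = 9, so the run lengths are 8, 27, 18.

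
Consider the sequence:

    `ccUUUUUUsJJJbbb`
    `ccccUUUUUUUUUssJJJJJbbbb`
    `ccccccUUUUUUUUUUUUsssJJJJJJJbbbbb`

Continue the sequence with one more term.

ccccccccUUUUUUUUUUUUUUUssssJJJJJJJJJbbbbbb

The n-th term is 2n c's then 3n+3 U's then n s's then 2n+1 J's then n+2 b's (n = 1, 2, …).
At n = 4 the blocks have lengths 8, 15, 4, 9, 6.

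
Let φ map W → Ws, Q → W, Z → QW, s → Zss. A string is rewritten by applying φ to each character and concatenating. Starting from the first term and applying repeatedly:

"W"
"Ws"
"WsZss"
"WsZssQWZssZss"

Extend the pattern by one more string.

Rewriting the 13 symbols of WsZssQWZssZss one by one yields Ws Zss QW Zss Zss W Ws QW Zss Zss QW Zss Zss; concatenated:

WsZssQWZssZssWWsQWZssZssQWZssZss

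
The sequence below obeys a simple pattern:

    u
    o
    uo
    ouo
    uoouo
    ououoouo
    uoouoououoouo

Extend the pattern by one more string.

Each term (from the third on) is the two preceding terms concatenated in order: term 3 = u·o = uo.
Continuing: ououoouo · uoouoououoouo gives term 8.

ououoououoouoououoouo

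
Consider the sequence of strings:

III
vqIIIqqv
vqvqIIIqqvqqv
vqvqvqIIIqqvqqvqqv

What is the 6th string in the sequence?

s(k+1) = vq·s(k)·qqv, so each term gains vq as a prefix and qqv as a suffix.
From vqvqvqIIIqqvqqvqqv, 2 further steps: vqvqvqIIIqqvqqvqqv → vqvqvqvqIIIqqvqqvqqvqqv → (answer).

vqvqvqvqvqIIIqqvqqvqqvqqvqqv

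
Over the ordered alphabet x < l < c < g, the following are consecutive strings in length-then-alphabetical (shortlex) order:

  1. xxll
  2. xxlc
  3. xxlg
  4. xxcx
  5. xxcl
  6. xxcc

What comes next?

Treat xxcc as a base-4 numeral over the given alphabet and add one, carrying through any trailing g's.

xxcg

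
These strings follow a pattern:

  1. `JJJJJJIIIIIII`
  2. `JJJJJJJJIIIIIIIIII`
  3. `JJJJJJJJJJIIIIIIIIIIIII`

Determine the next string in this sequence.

Reading off run lengths: J runs 6, 8, 10; I runs 7, 10, 13 — each is linear in n, where the shown terms are n = 2, 3, 4.
For the next term, n = 5, so the run lengths are 12, 16.

JJJJJJJJJJJJIIIIIIIIIIIIIIII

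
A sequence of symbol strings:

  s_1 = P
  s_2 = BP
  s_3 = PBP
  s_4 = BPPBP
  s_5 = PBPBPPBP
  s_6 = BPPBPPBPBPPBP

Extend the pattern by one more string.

PBPBPPBPBPPBPPBPBPPBP

This is a Fibonacci-style word recurrence s(k) = s(k−2)·s(k−1): e.g. P·BP = PBP.
The next term joins PBPBPPBP and BPPBPPBPBPPBP.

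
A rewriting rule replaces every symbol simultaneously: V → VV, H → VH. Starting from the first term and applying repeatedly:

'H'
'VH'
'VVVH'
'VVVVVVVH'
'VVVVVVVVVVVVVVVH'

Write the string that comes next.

Rewriting the 16 symbols of VVVVVVVVVVVVVVVH one by one yields VV VV VV VV VV VV VV VV VV VV VV VV VV VV VV VH; concatenated:

VVVVVVVVVVVVVVVVVVVVVVVVVVVVVVVH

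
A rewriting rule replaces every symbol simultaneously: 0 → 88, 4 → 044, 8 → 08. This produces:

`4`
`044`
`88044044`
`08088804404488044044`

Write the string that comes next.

880888080808880440448804404408088804404488044044

φ(08088804404488044044) expands symbol-by-symbol to 88 08 88 08 08 08 88 044 044 88 044 044 08 08 88 044 044 88 044 044; joining the 20 pieces gives the next term.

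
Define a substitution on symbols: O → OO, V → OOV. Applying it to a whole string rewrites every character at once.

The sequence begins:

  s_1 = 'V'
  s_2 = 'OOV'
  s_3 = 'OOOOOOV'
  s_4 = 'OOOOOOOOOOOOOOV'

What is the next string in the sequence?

OOOOOOOOOOOOOOOOOOOOOOOOOOOOOOV

Replace each of the 15 characters of OOOOOOOOOOOOOOV in place — OO OO OO OO OO OO OO OO OO OO OO OO OO OO OOV — and concatenate.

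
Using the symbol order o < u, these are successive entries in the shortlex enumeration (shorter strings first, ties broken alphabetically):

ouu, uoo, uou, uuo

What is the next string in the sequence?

Find the rightmost character of uuo below u, bump it to the next letter, and reset everything to its right to o.

uuu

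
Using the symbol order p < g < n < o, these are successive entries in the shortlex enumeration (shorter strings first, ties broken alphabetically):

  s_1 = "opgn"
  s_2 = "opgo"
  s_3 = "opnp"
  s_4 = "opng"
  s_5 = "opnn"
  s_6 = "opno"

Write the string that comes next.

Treat opno as a base-4 numeral over the given alphabet and add one, carrying through any trailing o's.

opop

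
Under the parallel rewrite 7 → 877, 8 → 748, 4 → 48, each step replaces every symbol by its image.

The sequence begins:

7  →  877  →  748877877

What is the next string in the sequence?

Rewriting each symbol of 748877877: 7→877, 4→48, 8→748, 8→748, 7→877, 7→877, 8→748, 7→877, 7→877, which concatenates to 877 48 748 748 877 877 748 877 877.

87748748748877877748877877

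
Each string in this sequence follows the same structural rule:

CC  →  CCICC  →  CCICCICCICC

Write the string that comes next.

Every step duplicates the string with 'I' between the halves.
Doubling CCICCICCICC with 'I' between the halves:

CCICCICCICCICCICCICCICC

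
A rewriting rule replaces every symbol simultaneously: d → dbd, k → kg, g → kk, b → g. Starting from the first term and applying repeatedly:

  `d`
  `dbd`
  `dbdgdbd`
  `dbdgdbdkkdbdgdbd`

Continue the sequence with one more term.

dbdgdbdkkdbdgdbdkgkgdbdgdbdkkdbdgdbd

Applying the rule to each of the 16 symbols of dbdgdbdkkdbdgdbd gives the pieces dbd g dbd kk dbd g dbd kg kg dbd g dbd kk dbd g dbd, which concatenate to the answer.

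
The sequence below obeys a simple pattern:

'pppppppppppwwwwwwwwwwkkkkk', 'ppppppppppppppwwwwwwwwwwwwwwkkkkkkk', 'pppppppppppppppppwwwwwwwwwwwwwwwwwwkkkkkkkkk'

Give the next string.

The n-th term is 3n+2 p's then 4n-2 w's then 2n-1 k's, where the shown terms are n = 3, 4, 5.
For the next term, n = 6, so the run lengths are 20, 22, 11.

ppppppppppppppppppppwwwwwwwwwwwwwwwwwwwwwwkkkkkkkkkkk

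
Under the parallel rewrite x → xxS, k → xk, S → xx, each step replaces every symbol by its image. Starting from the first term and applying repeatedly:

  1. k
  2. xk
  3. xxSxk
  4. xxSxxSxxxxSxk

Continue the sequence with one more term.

xxSxxSxxxxSxxSxxxxSxxSxxSxxSxxxxSxk

φ(xxSxxSxxxxSxk) expands symbol-by-symbol to xxS xxS xx xxS xxS xx xxS xxS xxS xxS xx xxS xk; joining the 13 pieces gives the next term.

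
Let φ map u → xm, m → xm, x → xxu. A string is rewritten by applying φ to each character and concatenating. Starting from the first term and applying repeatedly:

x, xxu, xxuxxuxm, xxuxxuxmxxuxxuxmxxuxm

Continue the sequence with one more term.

φ(xxuxxuxmxxuxxuxmxxuxm) expands symbol-by-symbol to xxu xxu xm xxu xxu xm xxu xm xxu xxu xm xxu xxu xm xxu xm xxu xxu xm xxu xm; joining the 21 pieces gives the next term.

xxuxxuxmxxuxxuxmxxuxmxxuxxuxmxxuxxuxmxxuxmxxuxxuxmxxuxm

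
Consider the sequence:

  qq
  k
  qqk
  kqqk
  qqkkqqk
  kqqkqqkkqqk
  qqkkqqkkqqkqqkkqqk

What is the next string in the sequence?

This is a Fibonacci-style word recurrence s(k) = s(k−2)·s(k−1): e.g. qq·k = qqk.
So term 8 is kqqkqqkkqqk·qqkkqqkkqqkqqkkqqk.

kqqkqqkkqqkqqkkqqkkqqkqqkkqqk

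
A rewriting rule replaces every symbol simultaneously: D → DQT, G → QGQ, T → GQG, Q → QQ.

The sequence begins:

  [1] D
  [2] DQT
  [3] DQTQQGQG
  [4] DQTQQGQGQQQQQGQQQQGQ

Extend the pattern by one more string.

DQTQQGQGQQQQQGQQQQGQQQQQQQQQQQQGQQQQQQQQQQGQQQ

Replace each of the 20 characters of DQTQQGQGQQQQQGQQQQGQ in place — DQT QQ GQG QQ QQ QGQ QQ QGQ QQ QQ QQ QQ QQ QGQ QQ QQ QQ QQ QGQ QQ — and concatenate.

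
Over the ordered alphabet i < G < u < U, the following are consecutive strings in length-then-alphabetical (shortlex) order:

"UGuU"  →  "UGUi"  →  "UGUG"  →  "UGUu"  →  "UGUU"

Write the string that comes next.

Uuii

Find the rightmost character of UGUU below U, bump it to the next letter, and reset everything to its right to i.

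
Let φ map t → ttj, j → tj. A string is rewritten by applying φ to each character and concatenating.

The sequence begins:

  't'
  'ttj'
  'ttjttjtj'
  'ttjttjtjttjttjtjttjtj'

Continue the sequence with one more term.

ttjttjtjttjttjtjttjtjttjttjtjttjttjtjttjtjttjttjtjttjtj

Applying the rule to each of the 21 symbols of ttjttjtjttjttjtjttjtj gives the pieces ttj ttj tj ttj ttj tj ttj tj ttj ttj tj ttj ttj tj ttj tj ttj ttj tj ttj tj, which concatenate to the answer.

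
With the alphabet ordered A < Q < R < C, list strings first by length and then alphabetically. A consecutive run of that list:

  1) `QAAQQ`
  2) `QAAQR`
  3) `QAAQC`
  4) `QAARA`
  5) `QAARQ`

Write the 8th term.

Advancing 3 positions from QAARQ through QAARQ → QAARR → QAARC reaches term 8.

QAACA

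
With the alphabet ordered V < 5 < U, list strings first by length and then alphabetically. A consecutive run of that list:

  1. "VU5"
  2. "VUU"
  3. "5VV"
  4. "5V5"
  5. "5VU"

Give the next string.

Find the rightmost character of 5VU below U, bump it to the next letter, and reset everything to its right to V.

55V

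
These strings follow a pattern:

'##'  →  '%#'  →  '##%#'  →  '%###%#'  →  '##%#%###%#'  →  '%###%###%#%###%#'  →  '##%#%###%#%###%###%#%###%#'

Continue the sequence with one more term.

Each term (from the third on) is the two preceding terms concatenated in order: term 3 = ##·%# = ##%#.
So term 8 is %###%###%#%###%#·##%#%###%#%###%###%#%###%#.

%###%###%#%###%###%#%###%#%###%###%#%###%#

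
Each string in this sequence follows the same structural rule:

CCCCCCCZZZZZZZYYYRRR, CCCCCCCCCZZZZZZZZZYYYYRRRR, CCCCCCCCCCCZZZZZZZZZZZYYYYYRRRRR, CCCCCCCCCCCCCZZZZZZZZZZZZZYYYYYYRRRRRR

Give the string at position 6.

Term n consists of 2n+1 C's, followed by 2n+1 Z's, followed by n Y's, followed by n R's, where the shown terms are n = 3, 4, 5, 6.
For term 6, n = 8, so the run lengths are 17, 17, 8, 8.

CCCCCCCCCCCCCCCCCZZZZZZZZZZZZZZZZZYYYYYYYYRRRRRRRR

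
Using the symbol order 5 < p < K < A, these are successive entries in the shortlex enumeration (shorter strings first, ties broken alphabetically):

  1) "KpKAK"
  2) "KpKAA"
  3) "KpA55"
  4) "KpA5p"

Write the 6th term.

KpA5A

Continuing the enumeration 2 steps past KpA5p: KpA5p → KpA5K → (answer).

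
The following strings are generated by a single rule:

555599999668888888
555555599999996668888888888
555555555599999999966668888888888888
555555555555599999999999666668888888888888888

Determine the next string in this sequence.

The n-th term is 3n-2 5's then 2n+1 9's then n 6's then 3n+1 8's, where the shown terms are n = 2, 3, 4, 5.
Setting n = 6 gives 16, 13, 6, 19 characters in each block.

555555555555555599999999999996666668888888888888888888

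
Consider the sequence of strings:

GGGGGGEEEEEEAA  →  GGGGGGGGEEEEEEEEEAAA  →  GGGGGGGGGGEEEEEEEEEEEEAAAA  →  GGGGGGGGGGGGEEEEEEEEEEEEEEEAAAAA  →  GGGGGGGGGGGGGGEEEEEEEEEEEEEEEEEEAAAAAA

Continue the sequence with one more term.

Term n consists of 2n+2 G's, followed by 3n E's, followed by n A's, where the shown terms are n = 2, 3, 4, 5, 6.
At n = 7 the blocks have lengths 16, 21, 7.

GGGGGGGGGGGGGGGGEEEEEEEEEEEEEEEEEEEEEAAAAAAA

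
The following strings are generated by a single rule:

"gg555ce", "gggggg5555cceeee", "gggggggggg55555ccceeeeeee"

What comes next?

gggggggggggggg555555cccceeeeeeeeee

The n-th term is 4n-2 g's then n+2 5's then n c's then 3n-2 e's (n = 1, 2, …).
Setting n = 4 gives 14, 6, 4, 10 characters in each block.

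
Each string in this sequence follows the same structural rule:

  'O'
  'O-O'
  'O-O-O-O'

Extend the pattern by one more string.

Every step duplicates the string with '-' between the halves.
So the next term is two copies of O-O-O-O with '-' between the halves.

O-O-O-O-O-O-O-O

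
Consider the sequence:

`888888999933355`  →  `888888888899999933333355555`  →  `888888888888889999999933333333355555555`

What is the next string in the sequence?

The n-th term is 4n+2 8's then 2n+2 9's then 3n 3's then 3n-1 5's (n = 1, 2, …).
For the next term, n = 4, so the run lengths are 18, 10, 12, 11.

888888888888888888999999999933333333333355555555555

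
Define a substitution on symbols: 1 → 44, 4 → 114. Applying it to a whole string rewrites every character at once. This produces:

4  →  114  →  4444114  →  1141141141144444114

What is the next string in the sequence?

φ(1141141141144444114) expands symbol-by-symbol to 44 44 114 44 44 114 44 44 114 44 44 114 114 114 114 114 44 44 114; joining the 19 pieces gives the next term.

44441144444114444411444441141141141141144444114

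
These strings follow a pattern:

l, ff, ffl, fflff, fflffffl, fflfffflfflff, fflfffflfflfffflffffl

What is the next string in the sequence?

Each term (from the third on) is the previous term followed by the one before it: term 3 = ff·l = ffl.
The next term joins fflfffflfflfffflffffl and fflfffflfflff.

fflfffflfflfffflfffflfflfffflfflff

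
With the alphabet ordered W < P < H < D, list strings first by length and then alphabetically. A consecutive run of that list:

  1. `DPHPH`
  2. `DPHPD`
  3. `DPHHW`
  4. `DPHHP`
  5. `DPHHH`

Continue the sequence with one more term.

DPHHD

Find the rightmost character of DPHHH below D, bump it to the next letter, and reset everything to its right to W.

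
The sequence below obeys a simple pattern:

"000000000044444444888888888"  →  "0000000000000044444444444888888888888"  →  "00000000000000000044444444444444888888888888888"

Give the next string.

000000000000000000000044444444444444444888888888888888888

Each string has the form 0^{4n-2} 4^{3n-1} 8^{3n}, where the shown terms are n = 3, 4, 5.
Setting n = 6 gives 22, 17, 18 characters in each block.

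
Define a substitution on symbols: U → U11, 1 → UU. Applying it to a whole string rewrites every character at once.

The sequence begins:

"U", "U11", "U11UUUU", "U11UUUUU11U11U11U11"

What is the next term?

U11UUUUU11U11U11U11U11UUUUU11UUUUU11UUUUU11UUUU

Applying the rule to each of the 19 symbols of U11UUUUU11U11U11U11 gives the pieces U11 UU UU U11 U11 U11 U11 U11 UU UU U11 UU UU U11 UU UU U11 UU UU, which concatenate to the answer.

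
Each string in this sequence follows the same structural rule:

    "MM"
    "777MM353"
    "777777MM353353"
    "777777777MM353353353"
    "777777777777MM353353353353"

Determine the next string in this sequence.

Every step adds 777 to the front and 353 to the end of the previous string.
One more step from 777777777777MM353353353353 gives the answer.

777777777777777MM353353353353353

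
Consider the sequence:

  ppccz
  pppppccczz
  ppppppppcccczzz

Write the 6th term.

The n-th term is 3n-1 p's then n+1 c's then n z's (n = 1, 2, …).
At n = 6 the blocks have lengths 17, 7, 6.

pppppppppppppppppccccccczzzzzz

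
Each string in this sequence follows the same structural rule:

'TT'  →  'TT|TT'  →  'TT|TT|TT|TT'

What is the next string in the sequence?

TT|TT|TT|TT|TT|TT|TT|TT

s(k+1) = s(k)·|·s(k) — each term doubles the last with '|' between the halves.
One more doubling of TT|TT|TT|TT gives the answer.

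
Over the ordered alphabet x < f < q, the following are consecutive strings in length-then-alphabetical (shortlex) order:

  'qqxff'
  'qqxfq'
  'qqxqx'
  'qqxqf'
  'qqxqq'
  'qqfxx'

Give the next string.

qqfxf

Treat qqfxx as a base-3 numeral over the given alphabet and add one, carrying through any trailing q's.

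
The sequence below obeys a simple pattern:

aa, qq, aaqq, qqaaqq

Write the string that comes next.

From term 3 onward, concatenate the second-to-last term with the last: aa·qq = aaqq, qq·aaqq = qqaaqq, …
The next term joins aaqq and qqaaqq.

aaqqqqaaqq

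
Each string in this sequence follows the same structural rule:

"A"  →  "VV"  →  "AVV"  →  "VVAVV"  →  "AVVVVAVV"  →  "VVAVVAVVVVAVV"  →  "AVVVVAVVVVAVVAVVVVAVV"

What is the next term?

From term 3 onward, concatenate the second-to-last term with the last: A·VV = AVV, VV·AVV = VVAVV, …
The next term joins VVAVVAVVVVAVV and AVVVVAVVVVAVVAVVVVAVV.

VVAVVAVVVVAVVAVVVVAVVVVAVVAVVVVAVV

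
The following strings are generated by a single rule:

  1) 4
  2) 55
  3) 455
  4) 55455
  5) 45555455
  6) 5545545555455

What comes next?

Each term (from the third on) is the two preceding terms concatenated in order: term 3 = 4·55 = 455.
The next term joins 45555455 and 5545545555455.

455554555545545555455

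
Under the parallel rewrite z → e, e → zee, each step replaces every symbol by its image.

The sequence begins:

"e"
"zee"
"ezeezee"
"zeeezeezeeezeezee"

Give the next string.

ezeezeezeeezeezeeezeezeezeeezeezeeezeezee

φ(zeeezeezeeezeezee) expands symbol-by-symbol to e zee zee zee e zee zee e zee zee zee e zee zee e zee zee; joining the 17 pieces gives the next term.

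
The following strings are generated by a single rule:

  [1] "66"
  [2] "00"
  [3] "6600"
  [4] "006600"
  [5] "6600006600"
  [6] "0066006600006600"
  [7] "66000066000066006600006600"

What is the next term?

This is a Fibonacci-style word recurrence s(k) = s(k−2)·s(k−1): e.g. 66·00 = 6600.
The next term joins 0066006600006600 and 66000066000066006600006600.

006600660000660066000066000066006600006600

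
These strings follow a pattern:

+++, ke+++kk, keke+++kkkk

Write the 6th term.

kekekekeke+++kkkkkkkkkk

Every step adds ke to the front and kk to the end of the previous string.
From keke+++kkkk, 3 further steps: keke+++kkkk → kekeke+++kkkkkk → kekekeke+++kkkkkkkk → (answer).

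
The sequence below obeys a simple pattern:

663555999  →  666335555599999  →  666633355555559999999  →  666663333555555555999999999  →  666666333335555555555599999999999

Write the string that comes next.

666666633333355555555555559999999999999

The n-th term is n 6's then n-1 3's then 2n-1 5's then 2n-1 9's, where the shown terms are n = 2, 3, 4, 5, 6.
For the next term, n = 7, so the run lengths are 7, 6, 13, 13.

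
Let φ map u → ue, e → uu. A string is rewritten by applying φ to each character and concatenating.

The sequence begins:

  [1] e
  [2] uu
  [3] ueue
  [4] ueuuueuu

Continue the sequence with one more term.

ueuuueueueuuueue

Rewriting each symbol of ueuuueuu: u→ue, e→uu, u→ue, u→ue, u→ue, e→uu, u→ue, u→ue, which concatenates to ue uu ue ue ue uu ue ue.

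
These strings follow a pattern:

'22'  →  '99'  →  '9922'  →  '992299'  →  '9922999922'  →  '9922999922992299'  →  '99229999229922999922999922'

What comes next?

From term 3 onward, concatenate the last term with the second-to-last: 99·22 = 9922, 9922·99 = 992299, …
Continuing: 99229999229922999922999922 · 9922999922992299 gives term 8.

992299992299229999229999229922999922992299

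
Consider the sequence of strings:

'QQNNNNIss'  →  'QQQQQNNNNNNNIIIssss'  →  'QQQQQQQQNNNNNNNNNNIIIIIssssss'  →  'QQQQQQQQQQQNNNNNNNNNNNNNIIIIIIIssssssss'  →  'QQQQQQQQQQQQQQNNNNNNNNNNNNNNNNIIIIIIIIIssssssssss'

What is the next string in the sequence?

QQQQQQQQQQQQQQQQQNNNNNNNNNNNNNNNNNNNIIIIIIIIIIIssssssssssss

The n-th term is 3n-1 Q's then 3n+1 N's then 2n-1 I's then 2n s's (n = 1, 2, …).
At n = 6 the blocks have lengths 17, 19, 11, 12.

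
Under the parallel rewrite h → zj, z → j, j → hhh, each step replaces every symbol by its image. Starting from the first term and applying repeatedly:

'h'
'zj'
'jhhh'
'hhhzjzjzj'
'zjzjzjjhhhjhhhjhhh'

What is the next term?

jhhhjhhhjhhhhhhzjzjzjhhhzjzjzjhhhzjzjzj

Replace each of the 18 characters of zjzjzjjhhhjhhhjhhh in place — j hhh j hhh j hhh hhh zj zj zj hhh zj zj zj hhh zj zj zj — and concatenate.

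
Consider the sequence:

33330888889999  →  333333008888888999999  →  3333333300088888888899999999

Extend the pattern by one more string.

The n-th term is 2n 3's then n-1 0's then 2n+1 8's then 2n 9's, where the shown terms are n = 2, 3, 4.
At n = 5 the blocks have lengths 10, 4, 11, 10.

33333333330000888888888889999999999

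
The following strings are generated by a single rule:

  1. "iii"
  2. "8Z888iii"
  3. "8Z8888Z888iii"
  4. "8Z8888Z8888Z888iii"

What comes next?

8Z8888Z8888Z8888Z888iii

Each term is the previous one with 8Z888 prepended.
So the next term is 8Z888·8Z8888Z8888Z888iii.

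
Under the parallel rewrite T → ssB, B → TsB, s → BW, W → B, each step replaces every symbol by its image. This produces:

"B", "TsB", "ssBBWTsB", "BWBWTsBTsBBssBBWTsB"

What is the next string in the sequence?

Applying the rule to each of the 19 symbols of BWBWTsBTsBBssBBWTsB gives the pieces TsB B TsB B ssB BW TsB ssB BW TsB TsB BW BW TsB TsB B ssB BW TsB, which concatenate to the answer.

TsBBTsBBssBBWTsBssBBWTsBTsBBWBWTsBTsBBssBBWTsB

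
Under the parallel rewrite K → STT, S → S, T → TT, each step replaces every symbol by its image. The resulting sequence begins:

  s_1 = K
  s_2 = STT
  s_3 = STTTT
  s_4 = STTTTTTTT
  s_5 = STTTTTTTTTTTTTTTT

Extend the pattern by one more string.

STTTTTTTTTTTTTTTTTTTTTTTTTTTTTTTT

Applying the rule to each of the 17 symbols of STTTTTTTTTTTTTTTT gives the pieces S TT TT TT TT TT TT TT TT TT TT TT TT TT TT TT TT, which concatenate to the answer.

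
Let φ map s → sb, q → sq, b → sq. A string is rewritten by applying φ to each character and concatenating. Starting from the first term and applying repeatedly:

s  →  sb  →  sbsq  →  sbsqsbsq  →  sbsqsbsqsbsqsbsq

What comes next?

sbsqsbsqsbsqsbsqsbsqsbsqsbsqsbsq

Applying the rule to each of the 16 symbols of sbsqsbsqsbsqsbsq gives the pieces sb sq sb sq sb sq sb sq sb sq sb sq sb sq sb sq, which concatenate to the answer.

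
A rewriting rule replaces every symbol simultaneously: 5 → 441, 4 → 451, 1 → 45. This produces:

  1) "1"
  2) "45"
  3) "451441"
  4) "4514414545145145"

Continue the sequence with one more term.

45144145451451454514414514414545144145451441

Applying the rule to each of the 16 symbols of 4514414545145145 gives the pieces 451 441 45 451 451 45 451 441 451 441 45 451 441 45 451 441, which concatenate to the answer.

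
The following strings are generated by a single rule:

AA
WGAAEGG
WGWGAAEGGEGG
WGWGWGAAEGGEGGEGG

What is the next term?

Every step adds WG to the front and EGG to the end of the previous string.
So the next term is WG·WGWGWGAAEGGEGGEGG·EGG.

WGWGWGWGAAEGGEGGEGGEGG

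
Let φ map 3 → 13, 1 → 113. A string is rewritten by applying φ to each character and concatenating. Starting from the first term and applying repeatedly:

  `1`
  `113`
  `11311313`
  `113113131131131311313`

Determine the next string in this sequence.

1131131311311313113131131131311311313113131131131311313

Applying the rule to each of the 21 symbols of 113113131131131311313 gives the pieces 113 113 13 113 113 13 113 13 113 113 13 113 113 13 113 13 113 113 13 113 13, which concatenate to the answer.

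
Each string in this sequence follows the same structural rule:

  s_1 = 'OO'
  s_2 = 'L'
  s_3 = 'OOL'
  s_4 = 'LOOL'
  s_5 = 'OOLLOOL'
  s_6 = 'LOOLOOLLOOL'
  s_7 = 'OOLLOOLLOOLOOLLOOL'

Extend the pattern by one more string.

LOOLOOLLOOLOOLLOOLLOOLOOLLOOL

This is a Fibonacci-style word recurrence s(k) = s(k−2)·s(k−1): e.g. OO·L = OOL.
So term 8 is LOOLOOLLOOL·OOLLOOLLOOLOOLLOOL.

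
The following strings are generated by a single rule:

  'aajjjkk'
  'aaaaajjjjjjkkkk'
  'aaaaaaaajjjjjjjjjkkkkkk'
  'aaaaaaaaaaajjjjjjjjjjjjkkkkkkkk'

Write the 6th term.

Term n consists of 3n-1 a's, followed by 3n j's, followed by 2n k's (n = 1, 2, …).
At n = 6 the blocks have lengths 17, 18, 12.

aaaaaaaaaaaaaaaaajjjjjjjjjjjjjjjjjjkkkkkkkkkkkk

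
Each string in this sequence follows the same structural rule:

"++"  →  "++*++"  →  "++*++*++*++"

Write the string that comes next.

Each string is two copies of the previous one joined by '*'.
So the next term is two copies of ++*++*++*++ with '*' between the halves.

++*++*++*++*++*++*++*++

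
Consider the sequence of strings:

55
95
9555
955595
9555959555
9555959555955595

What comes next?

Each term (from the third on) is the previous term followed by the one before it: term 3 = 95·55 = 9555.
So term 7 is 9555959555955595·9555959555.

95559595559555959555959555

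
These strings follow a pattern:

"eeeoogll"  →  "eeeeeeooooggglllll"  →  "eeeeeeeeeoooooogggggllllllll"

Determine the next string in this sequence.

eeeeeeeeeeeeooooooooggggggglllllllllll

Reading off run lengths: e runs 3, 6, 9; o runs 2, 4, 6; g runs 1, 3, 5; l runs 2, 5, 8 — each is linear in n (n = 1, 2, …).
At n = 4 the blocks have lengths 12, 8, 7, 11.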